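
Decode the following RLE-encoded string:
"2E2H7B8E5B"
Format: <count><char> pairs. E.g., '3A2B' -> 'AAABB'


Expanding each <count><char> pair:
  2E -> 'EE'
  2H -> 'HH'
  7B -> 'BBBBBBB'
  8E -> 'EEEEEEEE'
  5B -> 'BBBBB'

Decoded = EEHHBBBBBBBEEEEEEEEBBBBB


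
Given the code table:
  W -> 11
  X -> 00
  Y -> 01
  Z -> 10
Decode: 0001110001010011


Decoding:
00 -> X
01 -> Y
11 -> W
00 -> X
01 -> Y
01 -> Y
00 -> X
11 -> W


Result: XYWXYYXW


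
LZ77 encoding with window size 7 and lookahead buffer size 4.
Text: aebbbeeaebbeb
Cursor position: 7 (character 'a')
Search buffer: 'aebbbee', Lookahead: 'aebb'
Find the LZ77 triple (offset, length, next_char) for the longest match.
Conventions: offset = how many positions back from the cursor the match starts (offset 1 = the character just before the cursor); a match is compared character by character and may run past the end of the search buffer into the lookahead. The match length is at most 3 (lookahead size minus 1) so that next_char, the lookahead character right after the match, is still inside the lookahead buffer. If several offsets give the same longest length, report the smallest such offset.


Try each offset into the search buffer:
  offset=1 (pos 6, char 'e'): match length 0
  offset=2 (pos 5, char 'e'): match length 0
  offset=3 (pos 4, char 'b'): match length 0
  offset=4 (pos 3, char 'b'): match length 0
  offset=5 (pos 2, char 'b'): match length 0
  offset=6 (pos 1, char 'e'): match length 0
  offset=7 (pos 0, char 'a'): match length 3
Longest match has length 3 at offset 7.
next_char = character at position 7 + 3 = 10 -> 'b'

Best match: offset=7, length=3 (matching 'aeb' starting at position 0)
LZ77 triple: (7, 3, 'b')


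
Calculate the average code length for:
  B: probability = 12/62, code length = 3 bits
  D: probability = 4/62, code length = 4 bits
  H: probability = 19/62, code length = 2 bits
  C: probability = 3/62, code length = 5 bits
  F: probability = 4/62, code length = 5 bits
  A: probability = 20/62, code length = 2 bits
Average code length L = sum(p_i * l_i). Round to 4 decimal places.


Weighted contributions p_i * l_i:
  B: (12/62) * 3 = 36/62
  D: (4/62) * 4 = 16/62
  H: (19/62) * 2 = 38/62
  C: (3/62) * 5 = 15/62
  F: (4/62) * 5 = 20/62
  A: (20/62) * 2 = 40/62
Sum = (36 + 16 + 38 + 15 + 20 + 40)/62 = 165/62

L = 165/62 = 2.6613 bits/symbol


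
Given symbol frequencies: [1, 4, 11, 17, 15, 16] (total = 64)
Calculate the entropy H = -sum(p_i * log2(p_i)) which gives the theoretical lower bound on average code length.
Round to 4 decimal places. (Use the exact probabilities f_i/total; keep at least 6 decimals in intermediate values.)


Per-symbol terms -p_i * log2(p_i) with p_i = f_i/64:
  p = 1/64 = 0.015625: log2(p) = -6.000000, -p*log2(p) = 0.093750
  p = 4/64 = 0.062500: log2(p) = -4.000000, -p*log2(p) = 0.250000
  p = 11/64 = 0.171875: log2(p) = -2.540568, -p*log2(p) = 0.436660
  p = 17/64 = 0.265625: log2(p) = -1.912537, -p*log2(p) = 0.508018
  p = 15/64 = 0.234375: log2(p) = -2.093109, -p*log2(p) = 0.490573
  p = 16/64 = 0.250000: log2(p) = -2.000000, -p*log2(p) = 0.500000
H = 0.093750 + 0.250000 + 0.436660 + 0.508018 + 0.490573 + 0.500000 = 2.279001

H = 2.279 bits/symbol


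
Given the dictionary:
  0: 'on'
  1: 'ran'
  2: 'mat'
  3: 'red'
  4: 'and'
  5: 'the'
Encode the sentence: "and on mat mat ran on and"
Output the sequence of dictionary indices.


Look up each word in the dictionary:
  'and' -> 4
  'on' -> 0
  'mat' -> 2
  'mat' -> 2
  'ran' -> 1
  'on' -> 0
  'and' -> 4

Encoded: [4, 0, 2, 2, 1, 0, 4]


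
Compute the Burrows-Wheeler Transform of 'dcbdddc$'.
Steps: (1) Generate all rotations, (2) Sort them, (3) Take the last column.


Rotations (sorted):
  0: $dcbdddc -> last char: c
  1: bdddc$dc -> last char: c
  2: c$dcbddd -> last char: d
  3: cbdddc$d -> last char: d
  4: dc$dcbdd -> last char: d
  5: dcbdddc$ -> last char: $
  6: ddc$dcbd -> last char: d
  7: dddc$dcb -> last char: b


BWT = ccddd$db


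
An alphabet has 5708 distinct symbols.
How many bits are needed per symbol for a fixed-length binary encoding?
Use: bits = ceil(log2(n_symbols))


log2(5708) = 12.4788
Bracket: 2^12 = 4096 < 5708 <= 2^13 = 8192
So ceil(log2(5708)) = 13

bits = ceil(log2(5708)) = ceil(12.4788) = 13 bits


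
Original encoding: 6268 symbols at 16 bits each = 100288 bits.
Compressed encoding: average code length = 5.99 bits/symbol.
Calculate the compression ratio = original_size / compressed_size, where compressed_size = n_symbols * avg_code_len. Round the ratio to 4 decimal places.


original_size = n_symbols * orig_bits = 6268 * 16 = 100288 bits
compressed_size = n_symbols * avg_code_len = 6268 * 5.99 = 37545.32 bits
ratio = original_size / compressed_size = 100288 / 37545.32 = 2.6711

Compression ratio = 2.6711


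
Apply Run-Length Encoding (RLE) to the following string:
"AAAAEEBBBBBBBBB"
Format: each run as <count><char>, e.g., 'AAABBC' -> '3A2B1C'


Scanning runs left to right:
  i=0: run of 'A' x 4 -> '4A'
  i=4: run of 'E' x 2 -> '2E'
  i=6: run of 'B' x 9 -> '9B'

RLE = 4A2E9B


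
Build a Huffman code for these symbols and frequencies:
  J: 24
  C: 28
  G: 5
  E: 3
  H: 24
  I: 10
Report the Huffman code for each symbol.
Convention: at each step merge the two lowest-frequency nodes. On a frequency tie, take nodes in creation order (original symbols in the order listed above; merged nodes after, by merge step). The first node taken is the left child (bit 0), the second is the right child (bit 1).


Huffman tree construction:
Step 1: Merge E(3) + G(5) = 8
Step 2: Merge (E+G)(8) + I(10) = 18
Step 3: Merge ((E+G)+I)(18) + J(24) = 42
Step 4: Merge H(24) + C(28) = 52
Step 5: Merge (((E+G)+I)+J)(42) + (H+C)(52) = 94
Read each symbol's code off the tree from the root (left child = 0, right child = 1).

Codes:
  J: 01 (length 2)
  C: 11 (length 2)
  G: 0001 (length 4)
  E: 0000 (length 4)
  H: 10 (length 2)
  I: 001 (length 3)
Average code length: 214/94 = 2.2766 bits/symbol


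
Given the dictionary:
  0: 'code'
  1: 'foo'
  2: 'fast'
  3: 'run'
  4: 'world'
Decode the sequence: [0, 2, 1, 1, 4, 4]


Look up each index in the dictionary:
  0 -> 'code'
  2 -> 'fast'
  1 -> 'foo'
  1 -> 'foo'
  4 -> 'world'
  4 -> 'world'

Decoded: "code fast foo foo world world"


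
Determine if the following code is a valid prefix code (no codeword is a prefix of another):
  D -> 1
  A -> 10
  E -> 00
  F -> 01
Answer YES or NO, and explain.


Checking each pair (does one codeword prefix another?):
  D='1' vs A='10': prefix -- VIOLATION

NO -- this is NOT a valid prefix code. D (1) is a prefix of A (10).


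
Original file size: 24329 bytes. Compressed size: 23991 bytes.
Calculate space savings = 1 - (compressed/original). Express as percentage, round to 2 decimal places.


ratio = compressed/original = 23991/24329 = 0.986107
savings = 1 - ratio = 1 - 0.986107 = 0.013893
as a percentage: 0.013893 * 100 = 1.39%

Space savings = 1 - 23991/24329 = 1.39%


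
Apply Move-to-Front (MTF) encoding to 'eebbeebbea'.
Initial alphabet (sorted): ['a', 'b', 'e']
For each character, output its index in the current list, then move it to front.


MTF encoding:
'e': index 2 in ['a', 'b', 'e'] -> ['e', 'a', 'b']
'e': index 0 in ['e', 'a', 'b'] -> ['e', 'a', 'b']
'b': index 2 in ['e', 'a', 'b'] -> ['b', 'e', 'a']
'b': index 0 in ['b', 'e', 'a'] -> ['b', 'e', 'a']
'e': index 1 in ['b', 'e', 'a'] -> ['e', 'b', 'a']
'e': index 0 in ['e', 'b', 'a'] -> ['e', 'b', 'a']
'b': index 1 in ['e', 'b', 'a'] -> ['b', 'e', 'a']
'b': index 0 in ['b', 'e', 'a'] -> ['b', 'e', 'a']
'e': index 1 in ['b', 'e', 'a'] -> ['e', 'b', 'a']
'a': index 2 in ['e', 'b', 'a'] -> ['a', 'e', 'b']


Output: [2, 0, 2, 0, 1, 0, 1, 0, 1, 2]


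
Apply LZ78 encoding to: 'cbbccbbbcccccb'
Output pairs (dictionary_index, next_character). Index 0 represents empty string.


LZ78 encoding steps:
Dictionary: {0: ''}
Step 1: w='' (idx 0), next='c' -> output (0, 'c'), add 'c' as idx 1
Step 2: w='' (idx 0), next='b' -> output (0, 'b'), add 'b' as idx 2
Step 3: w='b' (idx 2), next='c' -> output (2, 'c'), add 'bc' as idx 3
Step 4: w='c' (idx 1), next='b' -> output (1, 'b'), add 'cb' as idx 4
Step 5: w='b' (idx 2), next='b' -> output (2, 'b'), add 'bb' as idx 5
Step 6: w='c' (idx 1), next='c' -> output (1, 'c'), add 'cc' as idx 6
Step 7: w='cc' (idx 6), next='c' -> output (6, 'c'), add 'ccc' as idx 7
Step 8: w='b' (idx 2), end of input -> output (2, '')


Encoded: [(0, 'c'), (0, 'b'), (2, 'c'), (1, 'b'), (2, 'b'), (1, 'c'), (6, 'c'), (2, '')]


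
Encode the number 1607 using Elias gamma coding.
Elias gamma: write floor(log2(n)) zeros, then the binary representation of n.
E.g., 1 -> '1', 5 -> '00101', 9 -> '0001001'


num_bits = floor(log2(1607)) + 1 = 11
leading_zeros = num_bits - 1 = 10
binary(1607) = 11001000111

Elias gamma(1607) = '0000000000' + '11001000111' = 000000000011001000111 (21 bits)


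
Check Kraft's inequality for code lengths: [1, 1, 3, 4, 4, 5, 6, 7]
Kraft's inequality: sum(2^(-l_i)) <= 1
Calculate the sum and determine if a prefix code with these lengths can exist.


Sum = 2^(-1) + 2^(-1) + 2^(-3) + 2^(-4) + 2^(-4) + 2^(-5) + 2^(-6) + 2^(-7)
    = 0.5 + 0.5 + 0.125 + 0.0625 + 0.0625 + 0.03125 + 0.015625 + 0.0078125
    = 167/128 = 1.3046875
Since 1.3046875 > 1, Kraft's inequality is NOT satisfied.
A prefix code with these lengths CANNOT exist.

Kraft sum = 1.3046875. Not satisfied.


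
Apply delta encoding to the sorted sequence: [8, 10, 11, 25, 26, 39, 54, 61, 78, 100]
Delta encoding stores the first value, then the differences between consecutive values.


First value: 8
Deltas:
  10 - 8 = 2
  11 - 10 = 1
  25 - 11 = 14
  26 - 25 = 1
  39 - 26 = 13
  54 - 39 = 15
  61 - 54 = 7
  78 - 61 = 17
  100 - 78 = 22


Delta encoded: [8, 2, 1, 14, 1, 13, 15, 7, 17, 22]


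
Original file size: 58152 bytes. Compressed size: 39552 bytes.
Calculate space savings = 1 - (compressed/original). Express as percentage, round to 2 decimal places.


ratio = compressed/original = 39552/58152 = 0.680149
savings = 1 - ratio = 1 - 0.680149 = 0.319851
as a percentage: 0.319851 * 100 = 31.99%

Space savings = 1 - 39552/58152 = 31.99%


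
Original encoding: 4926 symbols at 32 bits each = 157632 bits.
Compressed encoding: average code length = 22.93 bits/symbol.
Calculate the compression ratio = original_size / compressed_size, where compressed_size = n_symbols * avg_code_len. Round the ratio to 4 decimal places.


original_size = n_symbols * orig_bits = 4926 * 32 = 157632 bits
compressed_size = n_symbols * avg_code_len = 4926 * 22.93 = 112953.18 bits
ratio = original_size / compressed_size = 157632 / 112953.18 = 1.3956

Compression ratio = 1.3956


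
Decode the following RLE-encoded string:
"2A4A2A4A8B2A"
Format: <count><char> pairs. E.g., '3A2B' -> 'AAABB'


Expanding each <count><char> pair:
  2A -> 'AA'
  4A -> 'AAAA'
  2A -> 'AA'
  4A -> 'AAAA'
  8B -> 'BBBBBBBB'
  2A -> 'AA'

Decoded = AAAAAAAAAAAABBBBBBBBAA


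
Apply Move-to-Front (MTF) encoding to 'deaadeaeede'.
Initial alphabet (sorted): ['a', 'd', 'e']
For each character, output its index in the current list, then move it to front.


MTF encoding:
'd': index 1 in ['a', 'd', 'e'] -> ['d', 'a', 'e']
'e': index 2 in ['d', 'a', 'e'] -> ['e', 'd', 'a']
'a': index 2 in ['e', 'd', 'a'] -> ['a', 'e', 'd']
'a': index 0 in ['a', 'e', 'd'] -> ['a', 'e', 'd']
'd': index 2 in ['a', 'e', 'd'] -> ['d', 'a', 'e']
'e': index 2 in ['d', 'a', 'e'] -> ['e', 'd', 'a']
'a': index 2 in ['e', 'd', 'a'] -> ['a', 'e', 'd']
'e': index 1 in ['a', 'e', 'd'] -> ['e', 'a', 'd']
'e': index 0 in ['e', 'a', 'd'] -> ['e', 'a', 'd']
'd': index 2 in ['e', 'a', 'd'] -> ['d', 'e', 'a']
'e': index 1 in ['d', 'e', 'a'] -> ['e', 'd', 'a']


Output: [1, 2, 2, 0, 2, 2, 2, 1, 0, 2, 1]


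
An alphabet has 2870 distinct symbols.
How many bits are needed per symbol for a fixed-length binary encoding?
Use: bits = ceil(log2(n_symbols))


log2(2870) = 11.4868
Bracket: 2^11 = 2048 < 2870 <= 2^12 = 4096
So ceil(log2(2870)) = 12

bits = ceil(log2(2870)) = ceil(11.4868) = 12 bits


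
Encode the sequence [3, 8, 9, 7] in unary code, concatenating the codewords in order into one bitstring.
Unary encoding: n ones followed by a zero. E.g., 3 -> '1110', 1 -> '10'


Encode each number as n ones followed by a terminating 0:
  3 -> 1110 (4 bits)
  8 -> 111111110 (9 bits)
  9 -> 1111111110 (10 bits)
  7 -> 11111110 (8 bits)
Total length = 4 + 9 + 10 + 8 = 31 bits.

Unary([3, 8, 9, 7]) = 1110111111110111111111011111110 (31 bits)


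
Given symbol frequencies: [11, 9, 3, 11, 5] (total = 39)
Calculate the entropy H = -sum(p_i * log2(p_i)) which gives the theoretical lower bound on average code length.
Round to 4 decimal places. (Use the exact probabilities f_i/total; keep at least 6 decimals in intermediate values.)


Per-symbol terms -p_i * log2(p_i) with p_i = f_i/39:
  p = 11/39 = 0.282051: log2(p) = -1.825971, -p*log2(p) = 0.515017
  p = 9/39 = 0.230769: log2(p) = -2.115477, -p*log2(p) = 0.488187
  p = 3/39 = 0.076923: log2(p) = -3.700440, -p*log2(p) = 0.284649
  p = 11/39 = 0.282051: log2(p) = -1.825971, -p*log2(p) = 0.515017
  p = 5/39 = 0.128205: log2(p) = -2.963474, -p*log2(p) = 0.379933
H = 0.515017 + 0.488187 + 0.284649 + 0.515017 + 0.379933 = 2.182803

H = 2.1828 bits/symbol


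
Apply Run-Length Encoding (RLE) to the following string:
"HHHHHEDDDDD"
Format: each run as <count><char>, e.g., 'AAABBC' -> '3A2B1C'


Scanning runs left to right:
  i=0: run of 'H' x 5 -> '5H'
  i=5: run of 'E' x 1 -> '1E'
  i=6: run of 'D' x 5 -> '5D'

RLE = 5H1E5D


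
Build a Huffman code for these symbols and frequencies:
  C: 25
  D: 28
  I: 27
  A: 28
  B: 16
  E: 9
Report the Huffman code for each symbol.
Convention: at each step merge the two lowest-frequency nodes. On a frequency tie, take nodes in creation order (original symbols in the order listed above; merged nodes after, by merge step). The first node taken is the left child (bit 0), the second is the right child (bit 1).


Huffman tree construction:
Step 1: Merge E(9) + B(16) = 25
Step 2: Merge C(25) + (E+B)(25) = 50
Step 3: Merge I(27) + D(28) = 55
Step 4: Merge A(28) + (C+(E+B))(50) = 78
Step 5: Merge (I+D)(55) + (A+(C+(E+B)))(78) = 133
Read each symbol's code off the tree from the root (left child = 0, right child = 1).

Codes:
  C: 110 (length 3)
  D: 01 (length 2)
  I: 00 (length 2)
  A: 10 (length 2)
  B: 1111 (length 4)
  E: 1110 (length 4)
Average code length: 341/133 = 2.5639 bits/symbol


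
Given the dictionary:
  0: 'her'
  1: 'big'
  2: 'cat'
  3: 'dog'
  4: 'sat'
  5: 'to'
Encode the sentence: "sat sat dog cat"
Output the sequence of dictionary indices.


Look up each word in the dictionary:
  'sat' -> 4
  'sat' -> 4
  'dog' -> 3
  'cat' -> 2

Encoded: [4, 4, 3, 2]


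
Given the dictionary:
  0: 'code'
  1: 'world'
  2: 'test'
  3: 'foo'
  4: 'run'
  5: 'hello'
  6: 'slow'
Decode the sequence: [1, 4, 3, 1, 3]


Look up each index in the dictionary:
  1 -> 'world'
  4 -> 'run'
  3 -> 'foo'
  1 -> 'world'
  3 -> 'foo'

Decoded: "world run foo world foo"


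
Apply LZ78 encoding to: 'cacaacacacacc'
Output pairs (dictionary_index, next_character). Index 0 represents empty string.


LZ78 encoding steps:
Dictionary: {0: ''}
Step 1: w='' (idx 0), next='c' -> output (0, 'c'), add 'c' as idx 1
Step 2: w='' (idx 0), next='a' -> output (0, 'a'), add 'a' as idx 2
Step 3: w='c' (idx 1), next='a' -> output (1, 'a'), add 'ca' as idx 3
Step 4: w='a' (idx 2), next='c' -> output (2, 'c'), add 'ac' as idx 4
Step 5: w='ac' (idx 4), next='a' -> output (4, 'a'), add 'aca' as idx 5
Step 6: w='ca' (idx 3), next='c' -> output (3, 'c'), add 'cac' as idx 6
Step 7: w='c' (idx 1), end of input -> output (1, '')


Encoded: [(0, 'c'), (0, 'a'), (1, 'a'), (2, 'c'), (4, 'a'), (3, 'c'), (1, '')]


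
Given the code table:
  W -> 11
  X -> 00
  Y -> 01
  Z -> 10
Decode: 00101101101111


Decoding:
00 -> X
10 -> Z
11 -> W
01 -> Y
10 -> Z
11 -> W
11 -> W


Result: XZWYZWW


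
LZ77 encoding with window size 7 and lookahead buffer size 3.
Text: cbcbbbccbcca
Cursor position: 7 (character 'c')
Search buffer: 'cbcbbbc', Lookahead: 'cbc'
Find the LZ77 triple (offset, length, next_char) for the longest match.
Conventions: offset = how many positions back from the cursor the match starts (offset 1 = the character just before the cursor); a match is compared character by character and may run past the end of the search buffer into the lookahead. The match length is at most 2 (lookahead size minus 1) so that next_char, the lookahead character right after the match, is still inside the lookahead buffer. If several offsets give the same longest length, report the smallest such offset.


Try each offset into the search buffer:
  offset=1 (pos 6, char 'c'): match length 1
  offset=2 (pos 5, char 'b'): match length 0
  offset=3 (pos 4, char 'b'): match length 0
  offset=4 (pos 3, char 'b'): match length 0
  offset=5 (pos 2, char 'c'): match length 2
  offset=6 (pos 1, char 'b'): match length 0
  offset=7 (pos 0, char 'c'): match length 2
Longest match has length 2, found at offsets 5, 7; take the smallest, offset 5.
next_char = character at position 7 + 2 = 9 -> 'c'

Best match: offset=5, length=2 (matching 'cb' starting at position 2)
LZ77 triple: (5, 2, 'c')


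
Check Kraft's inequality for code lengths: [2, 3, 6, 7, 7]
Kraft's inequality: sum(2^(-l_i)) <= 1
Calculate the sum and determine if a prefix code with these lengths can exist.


Sum = 2^(-2) + 2^(-3) + 2^(-6) + 2^(-7) + 2^(-7)
    = 0.25 + 0.125 + 0.015625 + 0.0078125 + 0.0078125
    = 52/128 = 0.40625
Since 0.40625 <= 1, Kraft's inequality IS satisfied.
A prefix code with these lengths CAN exist.

Kraft sum = 0.40625. Satisfied.


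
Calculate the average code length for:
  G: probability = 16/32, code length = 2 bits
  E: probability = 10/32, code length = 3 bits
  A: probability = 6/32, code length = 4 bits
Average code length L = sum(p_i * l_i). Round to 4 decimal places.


Weighted contributions p_i * l_i:
  G: (16/32) * 2 = 32/32
  E: (10/32) * 3 = 30/32
  A: (6/32) * 4 = 24/32
Sum = (32 + 30 + 24)/32 = 86/32

L = 86/32 = 2.6875 bits/symbol


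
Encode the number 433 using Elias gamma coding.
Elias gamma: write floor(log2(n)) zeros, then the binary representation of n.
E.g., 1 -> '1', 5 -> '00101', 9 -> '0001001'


num_bits = floor(log2(433)) + 1 = 9
leading_zeros = num_bits - 1 = 8
binary(433) = 110110001

Elias gamma(433) = '00000000' + '110110001' = 00000000110110001 (17 bits)


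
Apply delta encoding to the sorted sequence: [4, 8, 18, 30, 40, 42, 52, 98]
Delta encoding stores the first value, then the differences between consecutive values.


First value: 4
Deltas:
  8 - 4 = 4
  18 - 8 = 10
  30 - 18 = 12
  40 - 30 = 10
  42 - 40 = 2
  52 - 42 = 10
  98 - 52 = 46


Delta encoded: [4, 4, 10, 12, 10, 2, 10, 46]


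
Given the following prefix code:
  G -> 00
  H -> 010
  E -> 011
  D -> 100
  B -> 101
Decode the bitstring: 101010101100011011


Decoding step by step:
Bits 101 -> B
Bits 010 -> H
Bits 101 -> B
Bits 100 -> D
Bits 011 -> E
Bits 011 -> E


Decoded message: BHBDEE


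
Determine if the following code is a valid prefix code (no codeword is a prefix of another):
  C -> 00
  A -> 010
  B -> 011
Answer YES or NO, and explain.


Checking each pair (does one codeword prefix another?):
  C='00' vs A='010': no prefix
  C='00' vs B='011': no prefix
  A='010' vs C='00': no prefix
  A='010' vs B='011': no prefix
  B='011' vs C='00': no prefix
  B='011' vs A='010': no prefix
No violation found over all pairs.

YES -- this is a valid prefix code. No codeword is a prefix of any other codeword.


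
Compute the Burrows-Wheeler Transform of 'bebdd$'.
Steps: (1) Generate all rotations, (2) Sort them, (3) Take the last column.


Rotations (sorted):
  0: $bebdd -> last char: d
  1: bdd$be -> last char: e
  2: bebdd$ -> last char: $
  3: d$bebd -> last char: d
  4: dd$beb -> last char: b
  5: ebdd$b -> last char: b


BWT = de$dbb


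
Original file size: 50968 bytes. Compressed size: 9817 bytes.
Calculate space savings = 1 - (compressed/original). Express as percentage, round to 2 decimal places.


ratio = compressed/original = 9817/50968 = 0.192611
savings = 1 - ratio = 1 - 0.192611 = 0.807389
as a percentage: 0.807389 * 100 = 80.74%

Space savings = 1 - 9817/50968 = 80.74%


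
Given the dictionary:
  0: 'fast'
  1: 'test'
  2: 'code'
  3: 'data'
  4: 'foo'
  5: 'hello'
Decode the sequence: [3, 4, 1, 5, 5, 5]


Look up each index in the dictionary:
  3 -> 'data'
  4 -> 'foo'
  1 -> 'test'
  5 -> 'hello'
  5 -> 'hello'
  5 -> 'hello'

Decoded: "data foo test hello hello hello"


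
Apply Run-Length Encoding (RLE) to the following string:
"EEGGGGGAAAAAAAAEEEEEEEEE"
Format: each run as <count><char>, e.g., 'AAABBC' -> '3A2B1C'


Scanning runs left to right:
  i=0: run of 'E' x 2 -> '2E'
  i=2: run of 'G' x 5 -> '5G'
  i=7: run of 'A' x 8 -> '8A'
  i=15: run of 'E' x 9 -> '9E'

RLE = 2E5G8A9E


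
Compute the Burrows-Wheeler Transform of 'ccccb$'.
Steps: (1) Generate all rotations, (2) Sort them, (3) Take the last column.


Rotations (sorted):
  0: $ccccb -> last char: b
  1: b$cccc -> last char: c
  2: cb$ccc -> last char: c
  3: ccb$cc -> last char: c
  4: cccb$c -> last char: c
  5: ccccb$ -> last char: $


BWT = bcccc$


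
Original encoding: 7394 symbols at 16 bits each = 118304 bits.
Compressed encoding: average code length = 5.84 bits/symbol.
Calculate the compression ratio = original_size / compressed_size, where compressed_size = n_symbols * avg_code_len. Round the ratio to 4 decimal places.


original_size = n_symbols * orig_bits = 7394 * 16 = 118304 bits
compressed_size = n_symbols * avg_code_len = 7394 * 5.84 = 43180.96 bits
ratio = original_size / compressed_size = 118304 / 43180.96 = 2.7397

Compression ratio = 2.7397


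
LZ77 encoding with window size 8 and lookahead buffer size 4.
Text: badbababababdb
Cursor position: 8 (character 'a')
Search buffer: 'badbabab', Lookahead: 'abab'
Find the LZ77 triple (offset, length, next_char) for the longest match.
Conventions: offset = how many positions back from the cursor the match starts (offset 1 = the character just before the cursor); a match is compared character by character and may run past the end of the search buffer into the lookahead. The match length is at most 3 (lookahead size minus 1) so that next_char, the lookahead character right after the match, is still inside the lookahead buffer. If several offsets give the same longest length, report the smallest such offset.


Try each offset into the search buffer:
  offset=1 (pos 7, char 'b'): match length 0
  offset=2 (pos 6, char 'a'): match length 3
  offset=3 (pos 5, char 'b'): match length 0
  offset=4 (pos 4, char 'a'): match length 3
  offset=5 (pos 3, char 'b'): match length 0
  offset=6 (pos 2, char 'd'): match length 0
  offset=7 (pos 1, char 'a'): match length 1
  offset=8 (pos 0, char 'b'): match length 0
Longest match has length 3, found at offsets 2, 4; take the smallest, offset 2.
next_char = character at position 8 + 3 = 11 -> 'b'

Best match: offset=2, length=3 (matching 'aba' starting at position 6)
LZ77 triple: (2, 3, 'b')


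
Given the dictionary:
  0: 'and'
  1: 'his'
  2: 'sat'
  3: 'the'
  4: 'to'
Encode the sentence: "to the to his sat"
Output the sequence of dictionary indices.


Look up each word in the dictionary:
  'to' -> 4
  'the' -> 3
  'to' -> 4
  'his' -> 1
  'sat' -> 2

Encoded: [4, 3, 4, 1, 2]


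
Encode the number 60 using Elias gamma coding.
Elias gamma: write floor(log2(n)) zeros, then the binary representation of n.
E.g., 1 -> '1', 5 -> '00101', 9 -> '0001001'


num_bits = floor(log2(60)) + 1 = 6
leading_zeros = num_bits - 1 = 5
binary(60) = 111100

Elias gamma(60) = '00000' + '111100' = 00000111100 (11 bits)


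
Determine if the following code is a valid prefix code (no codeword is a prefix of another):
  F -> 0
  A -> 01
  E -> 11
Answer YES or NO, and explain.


Checking each pair (does one codeword prefix another?):
  F='0' vs A='01': prefix -- VIOLATION

NO -- this is NOT a valid prefix code. F (0) is a prefix of A (01).


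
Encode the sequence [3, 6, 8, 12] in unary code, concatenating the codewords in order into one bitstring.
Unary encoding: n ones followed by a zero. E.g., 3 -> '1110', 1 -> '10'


Encode each number as n ones followed by a terminating 0:
  3 -> 1110 (4 bits)
  6 -> 1111110 (7 bits)
  8 -> 111111110 (9 bits)
  12 -> 1111111111110 (13 bits)
Total length = 4 + 7 + 9 + 13 = 33 bits.

Unary([3, 6, 8, 12]) = 111011111101111111101111111111110 (33 bits)


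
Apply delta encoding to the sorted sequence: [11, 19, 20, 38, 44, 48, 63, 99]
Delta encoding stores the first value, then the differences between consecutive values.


First value: 11
Deltas:
  19 - 11 = 8
  20 - 19 = 1
  38 - 20 = 18
  44 - 38 = 6
  48 - 44 = 4
  63 - 48 = 15
  99 - 63 = 36


Delta encoded: [11, 8, 1, 18, 6, 4, 15, 36]


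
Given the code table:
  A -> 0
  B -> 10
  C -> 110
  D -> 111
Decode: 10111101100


Decoding:
10 -> B
111 -> D
10 -> B
110 -> C
0 -> A


Result: BDBCA


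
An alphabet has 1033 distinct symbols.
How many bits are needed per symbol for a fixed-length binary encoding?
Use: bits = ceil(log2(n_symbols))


log2(1033) = 10.0126
Bracket: 2^10 = 1024 < 1033 <= 2^11 = 2048
So ceil(log2(1033)) = 11

bits = ceil(log2(1033)) = ceil(10.0126) = 11 bits


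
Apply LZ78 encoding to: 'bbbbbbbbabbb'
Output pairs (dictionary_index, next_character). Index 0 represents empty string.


LZ78 encoding steps:
Dictionary: {0: ''}
Step 1: w='' (idx 0), next='b' -> output (0, 'b'), add 'b' as idx 1
Step 2: w='b' (idx 1), next='b' -> output (1, 'b'), add 'bb' as idx 2
Step 3: w='bb' (idx 2), next='b' -> output (2, 'b'), add 'bbb' as idx 3
Step 4: w='bb' (idx 2), next='a' -> output (2, 'a'), add 'bba' as idx 4
Step 5: w='bbb' (idx 3), end of input -> output (3, '')


Encoded: [(0, 'b'), (1, 'b'), (2, 'b'), (2, 'a'), (3, '')]


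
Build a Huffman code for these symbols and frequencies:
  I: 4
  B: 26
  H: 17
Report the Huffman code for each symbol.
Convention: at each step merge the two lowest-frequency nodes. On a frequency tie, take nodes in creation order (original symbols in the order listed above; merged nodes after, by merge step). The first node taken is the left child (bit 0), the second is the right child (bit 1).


Huffman tree construction:
Step 1: Merge I(4) + H(17) = 21
Step 2: Merge (I+H)(21) + B(26) = 47
Read each symbol's code off the tree from the root (left child = 0, right child = 1).

Codes:
  I: 00 (length 2)
  B: 1 (length 1)
  H: 01 (length 2)
Average code length: 68/47 = 1.4468 bits/symbol


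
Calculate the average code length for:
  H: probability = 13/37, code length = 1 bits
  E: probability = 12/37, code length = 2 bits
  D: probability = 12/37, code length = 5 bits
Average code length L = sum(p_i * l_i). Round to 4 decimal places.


Weighted contributions p_i * l_i:
  H: (13/37) * 1 = 13/37
  E: (12/37) * 2 = 24/37
  D: (12/37) * 5 = 60/37
Sum = (13 + 24 + 60)/37 = 97/37

L = 97/37 = 2.6216 bits/symbol


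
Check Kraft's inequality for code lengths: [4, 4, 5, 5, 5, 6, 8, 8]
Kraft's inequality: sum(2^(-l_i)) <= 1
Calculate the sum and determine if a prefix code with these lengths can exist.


Sum = 2^(-4) + 2^(-4) + 2^(-5) + 2^(-5) + 2^(-5) + 2^(-6) + 2^(-8) + 2^(-8)
    = 0.0625 + 0.0625 + 0.03125 + 0.03125 + 0.03125 + 0.015625 + 0.00390625 + 0.00390625
    = 62/256 = 0.2421875
Since 0.2421875 <= 1, Kraft's inequality IS satisfied.
A prefix code with these lengths CAN exist.

Kraft sum = 0.2421875. Satisfied.


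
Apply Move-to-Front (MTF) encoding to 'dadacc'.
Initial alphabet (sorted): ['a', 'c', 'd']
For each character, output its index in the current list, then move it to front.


MTF encoding:
'd': index 2 in ['a', 'c', 'd'] -> ['d', 'a', 'c']
'a': index 1 in ['d', 'a', 'c'] -> ['a', 'd', 'c']
'd': index 1 in ['a', 'd', 'c'] -> ['d', 'a', 'c']
'a': index 1 in ['d', 'a', 'c'] -> ['a', 'd', 'c']
'c': index 2 in ['a', 'd', 'c'] -> ['c', 'a', 'd']
'c': index 0 in ['c', 'a', 'd'] -> ['c', 'a', 'd']


Output: [2, 1, 1, 1, 2, 0]


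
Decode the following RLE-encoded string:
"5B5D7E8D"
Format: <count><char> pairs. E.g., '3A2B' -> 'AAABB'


Expanding each <count><char> pair:
  5B -> 'BBBBB'
  5D -> 'DDDDD'
  7E -> 'EEEEEEE'
  8D -> 'DDDDDDDD'

Decoded = BBBBBDDDDDEEEEEEEDDDDDDDD


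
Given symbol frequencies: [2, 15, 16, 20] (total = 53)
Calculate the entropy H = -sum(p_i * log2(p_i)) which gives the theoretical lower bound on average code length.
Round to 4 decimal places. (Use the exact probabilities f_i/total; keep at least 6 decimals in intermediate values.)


Per-symbol terms -p_i * log2(p_i) with p_i = f_i/53:
  p = 2/53 = 0.037736: log2(p) = -4.727920, -p*log2(p) = 0.178412
  p = 15/53 = 0.283019: log2(p) = -1.821030, -p*log2(p) = 0.515386
  p = 16/53 = 0.301887: log2(p) = -1.727920, -p*log2(p) = 0.521636
  p = 20/53 = 0.377358: log2(p) = -1.405992, -p*log2(p) = 0.530563
H = 0.178412 + 0.515386 + 0.521636 + 0.530563 = 1.745997

H = 1.746 bits/symbol


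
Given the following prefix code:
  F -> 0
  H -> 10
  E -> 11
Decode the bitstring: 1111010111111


Decoding step by step:
Bits 11 -> E
Bits 11 -> E
Bits 0 -> F
Bits 10 -> H
Bits 11 -> E
Bits 11 -> E
Bits 11 -> E


Decoded message: EEFHEEE


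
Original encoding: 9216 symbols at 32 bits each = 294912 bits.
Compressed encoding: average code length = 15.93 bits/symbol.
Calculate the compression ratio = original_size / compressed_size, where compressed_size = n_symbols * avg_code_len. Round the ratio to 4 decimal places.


original_size = n_symbols * orig_bits = 9216 * 32 = 294912 bits
compressed_size = n_symbols * avg_code_len = 9216 * 15.93 = 146810.88 bits
ratio = original_size / compressed_size = 294912 / 146810.88 = 2.0088

Compression ratio = 2.0088


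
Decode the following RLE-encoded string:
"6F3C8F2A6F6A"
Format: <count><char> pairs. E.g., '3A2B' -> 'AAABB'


Expanding each <count><char> pair:
  6F -> 'FFFFFF'
  3C -> 'CCC'
  8F -> 'FFFFFFFF'
  2A -> 'AA'
  6F -> 'FFFFFF'
  6A -> 'AAAAAA'

Decoded = FFFFFFCCCFFFFFFFFAAFFFFFFAAAAAA


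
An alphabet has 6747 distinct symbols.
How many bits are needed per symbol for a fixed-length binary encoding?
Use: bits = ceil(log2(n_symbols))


log2(6747) = 12.72
Bracket: 2^12 = 4096 < 6747 <= 2^13 = 8192
So ceil(log2(6747)) = 13

bits = ceil(log2(6747)) = ceil(12.72) = 13 bits


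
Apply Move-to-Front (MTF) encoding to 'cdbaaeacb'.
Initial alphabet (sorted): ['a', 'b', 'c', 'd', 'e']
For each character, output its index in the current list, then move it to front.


MTF encoding:
'c': index 2 in ['a', 'b', 'c', 'd', 'e'] -> ['c', 'a', 'b', 'd', 'e']
'd': index 3 in ['c', 'a', 'b', 'd', 'e'] -> ['d', 'c', 'a', 'b', 'e']
'b': index 3 in ['d', 'c', 'a', 'b', 'e'] -> ['b', 'd', 'c', 'a', 'e']
'a': index 3 in ['b', 'd', 'c', 'a', 'e'] -> ['a', 'b', 'd', 'c', 'e']
'a': index 0 in ['a', 'b', 'd', 'c', 'e'] -> ['a', 'b', 'd', 'c', 'e']
'e': index 4 in ['a', 'b', 'd', 'c', 'e'] -> ['e', 'a', 'b', 'd', 'c']
'a': index 1 in ['e', 'a', 'b', 'd', 'c'] -> ['a', 'e', 'b', 'd', 'c']
'c': index 4 in ['a', 'e', 'b', 'd', 'c'] -> ['c', 'a', 'e', 'b', 'd']
'b': index 3 in ['c', 'a', 'e', 'b', 'd'] -> ['b', 'c', 'a', 'e', 'd']


Output: [2, 3, 3, 3, 0, 4, 1, 4, 3]


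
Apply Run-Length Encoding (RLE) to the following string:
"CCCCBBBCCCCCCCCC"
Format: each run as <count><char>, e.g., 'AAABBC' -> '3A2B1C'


Scanning runs left to right:
  i=0: run of 'C' x 4 -> '4C'
  i=4: run of 'B' x 3 -> '3B'
  i=7: run of 'C' x 9 -> '9C'

RLE = 4C3B9C


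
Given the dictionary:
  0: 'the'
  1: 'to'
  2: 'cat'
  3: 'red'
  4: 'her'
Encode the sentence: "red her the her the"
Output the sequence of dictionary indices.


Look up each word in the dictionary:
  'red' -> 3
  'her' -> 4
  'the' -> 0
  'her' -> 4
  'the' -> 0

Encoded: [3, 4, 0, 4, 0]


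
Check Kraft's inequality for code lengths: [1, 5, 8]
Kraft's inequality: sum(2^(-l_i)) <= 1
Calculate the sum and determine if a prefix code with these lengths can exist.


Sum = 2^(-1) + 2^(-5) + 2^(-8)
    = 0.5 + 0.03125 + 0.00390625
    = 137/256 = 0.53515625
Since 0.53515625 <= 1, Kraft's inequality IS satisfied.
A prefix code with these lengths CAN exist.

Kraft sum = 0.53515625. Satisfied.


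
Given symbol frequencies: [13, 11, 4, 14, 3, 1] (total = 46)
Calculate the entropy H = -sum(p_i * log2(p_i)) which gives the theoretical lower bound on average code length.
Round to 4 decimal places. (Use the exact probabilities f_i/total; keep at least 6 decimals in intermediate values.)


Per-symbol terms -p_i * log2(p_i) with p_i = f_i/46:
  p = 13/46 = 0.282609: log2(p) = -1.823122, -p*log2(p) = 0.515230
  p = 11/46 = 0.239130: log2(p) = -2.064130, -p*log2(p) = 0.493596
  p = 4/46 = 0.086957: log2(p) = -3.523562, -p*log2(p) = 0.306397
  p = 14/46 = 0.304348: log2(p) = -1.716207, -p*log2(p) = 0.522324
  p = 3/46 = 0.065217: log2(p) = -3.938599, -p*log2(p) = 0.256865
  p = 1/46 = 0.021739: log2(p) = -5.523562, -p*log2(p) = 0.120077
H = 0.515230 + 0.493596 + 0.306397 + 0.522324 + 0.256865 + 0.120077 = 2.214489

H = 2.2145 bits/symbol


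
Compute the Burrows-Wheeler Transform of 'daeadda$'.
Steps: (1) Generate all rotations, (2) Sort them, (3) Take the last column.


Rotations (sorted):
  0: $daeadda -> last char: a
  1: a$daeadd -> last char: d
  2: adda$dae -> last char: e
  3: aeadda$d -> last char: d
  4: da$daead -> last char: d
  5: daeadda$ -> last char: $
  6: dda$daea -> last char: a
  7: eadda$da -> last char: a


BWT = adedd$aa


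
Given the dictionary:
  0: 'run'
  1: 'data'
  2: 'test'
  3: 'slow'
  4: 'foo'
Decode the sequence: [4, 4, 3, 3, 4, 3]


Look up each index in the dictionary:
  4 -> 'foo'
  4 -> 'foo'
  3 -> 'slow'
  3 -> 'slow'
  4 -> 'foo'
  3 -> 'slow'

Decoded: "foo foo slow slow foo slow"


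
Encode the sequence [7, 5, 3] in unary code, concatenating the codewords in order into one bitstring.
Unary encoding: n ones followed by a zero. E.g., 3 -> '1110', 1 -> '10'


Encode each number as n ones followed by a terminating 0:
  7 -> 11111110 (8 bits)
  5 -> 111110 (6 bits)
  3 -> 1110 (4 bits)
Total length = 8 + 6 + 4 = 18 bits.

Unary([7, 5, 3]) = 111111101111101110 (18 bits)


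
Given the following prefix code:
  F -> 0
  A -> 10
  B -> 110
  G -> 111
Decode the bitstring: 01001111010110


Decoding step by step:
Bits 0 -> F
Bits 10 -> A
Bits 0 -> F
Bits 111 -> G
Bits 10 -> A
Bits 10 -> A
Bits 110 -> B


Decoded message: FAFGAAB


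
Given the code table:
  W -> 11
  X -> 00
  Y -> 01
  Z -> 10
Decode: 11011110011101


Decoding:
11 -> W
01 -> Y
11 -> W
10 -> Z
01 -> Y
11 -> W
01 -> Y


Result: WYWZYWY


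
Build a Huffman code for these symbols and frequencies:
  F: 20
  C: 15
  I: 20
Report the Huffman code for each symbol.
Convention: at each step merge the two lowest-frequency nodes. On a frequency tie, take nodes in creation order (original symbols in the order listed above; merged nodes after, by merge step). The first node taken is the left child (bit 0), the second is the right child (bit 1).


Huffman tree construction:
Step 1: Merge C(15) + F(20) = 35
Step 2: Merge I(20) + (C+F)(35) = 55
Read each symbol's code off the tree from the root (left child = 0, right child = 1).

Codes:
  F: 11 (length 2)
  C: 10 (length 2)
  I: 0 (length 1)
Average code length: 90/55 = 1.6364 bits/symbol


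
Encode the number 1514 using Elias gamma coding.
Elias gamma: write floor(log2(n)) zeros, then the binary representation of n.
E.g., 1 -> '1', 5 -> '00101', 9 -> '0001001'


num_bits = floor(log2(1514)) + 1 = 11
leading_zeros = num_bits - 1 = 10
binary(1514) = 10111101010

Elias gamma(1514) = '0000000000' + '10111101010' = 000000000010111101010 (21 bits)


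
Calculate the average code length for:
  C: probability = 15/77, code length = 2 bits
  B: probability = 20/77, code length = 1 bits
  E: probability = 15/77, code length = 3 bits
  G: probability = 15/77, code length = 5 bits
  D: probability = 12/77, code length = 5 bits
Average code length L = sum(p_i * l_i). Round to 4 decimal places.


Weighted contributions p_i * l_i:
  C: (15/77) * 2 = 30/77
  B: (20/77) * 1 = 20/77
  E: (15/77) * 3 = 45/77
  G: (15/77) * 5 = 75/77
  D: (12/77) * 5 = 60/77
Sum = (30 + 20 + 45 + 75 + 60)/77 = 230/77

L = 230/77 = 2.9870 bits/symbol


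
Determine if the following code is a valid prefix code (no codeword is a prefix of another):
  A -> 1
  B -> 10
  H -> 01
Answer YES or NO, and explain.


Checking each pair (does one codeword prefix another?):
  A='1' vs B='10': prefix -- VIOLATION

NO -- this is NOT a valid prefix code. A (1) is a prefix of B (10).


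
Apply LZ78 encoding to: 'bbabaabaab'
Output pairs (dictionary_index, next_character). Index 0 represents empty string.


LZ78 encoding steps:
Dictionary: {0: ''}
Step 1: w='' (idx 0), next='b' -> output (0, 'b'), add 'b' as idx 1
Step 2: w='b' (idx 1), next='a' -> output (1, 'a'), add 'ba' as idx 2
Step 3: w='ba' (idx 2), next='a' -> output (2, 'a'), add 'baa' as idx 3
Step 4: w='baa' (idx 3), next='b' -> output (3, 'b'), add 'baab' as idx 4


Encoded: [(0, 'b'), (1, 'a'), (2, 'a'), (3, 'b')]


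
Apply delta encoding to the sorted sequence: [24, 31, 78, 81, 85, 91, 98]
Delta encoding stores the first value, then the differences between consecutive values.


First value: 24
Deltas:
  31 - 24 = 7
  78 - 31 = 47
  81 - 78 = 3
  85 - 81 = 4
  91 - 85 = 6
  98 - 91 = 7


Delta encoded: [24, 7, 47, 3, 4, 6, 7]


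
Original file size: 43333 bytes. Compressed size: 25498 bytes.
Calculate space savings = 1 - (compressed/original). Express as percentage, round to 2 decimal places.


ratio = compressed/original = 25498/43333 = 0.58842
savings = 1 - ratio = 1 - 0.58842 = 0.41158
as a percentage: 0.41158 * 100 = 41.16%

Space savings = 1 - 25498/43333 = 41.16%


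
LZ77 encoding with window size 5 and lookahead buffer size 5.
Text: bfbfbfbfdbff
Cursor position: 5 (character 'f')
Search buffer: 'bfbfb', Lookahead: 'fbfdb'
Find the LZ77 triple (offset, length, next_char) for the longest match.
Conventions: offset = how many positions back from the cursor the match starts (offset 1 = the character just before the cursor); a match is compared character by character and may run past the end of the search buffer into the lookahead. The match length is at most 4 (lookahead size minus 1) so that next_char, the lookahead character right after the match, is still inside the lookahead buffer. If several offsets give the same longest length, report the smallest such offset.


Try each offset into the search buffer:
  offset=1 (pos 4, char 'b'): match length 0
  offset=2 (pos 3, char 'f'): match length 3
  offset=3 (pos 2, char 'b'): match length 0
  offset=4 (pos 1, char 'f'): match length 3
  offset=5 (pos 0, char 'b'): match length 0
Longest match has length 3, found at offsets 2, 4; take the smallest, offset 2.
next_char = character at position 5 + 3 = 8 -> 'd'

Best match: offset=2, length=3 (matching 'fbf' starting at position 3)
LZ77 triple: (2, 3, 'd')


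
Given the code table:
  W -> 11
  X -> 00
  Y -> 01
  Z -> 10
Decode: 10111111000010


Decoding:
10 -> Z
11 -> W
11 -> W
11 -> W
00 -> X
00 -> X
10 -> Z


Result: ZWWWXXZ


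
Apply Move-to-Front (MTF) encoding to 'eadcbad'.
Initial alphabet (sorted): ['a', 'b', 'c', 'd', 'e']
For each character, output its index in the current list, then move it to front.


MTF encoding:
'e': index 4 in ['a', 'b', 'c', 'd', 'e'] -> ['e', 'a', 'b', 'c', 'd']
'a': index 1 in ['e', 'a', 'b', 'c', 'd'] -> ['a', 'e', 'b', 'c', 'd']
'd': index 4 in ['a', 'e', 'b', 'c', 'd'] -> ['d', 'a', 'e', 'b', 'c']
'c': index 4 in ['d', 'a', 'e', 'b', 'c'] -> ['c', 'd', 'a', 'e', 'b']
'b': index 4 in ['c', 'd', 'a', 'e', 'b'] -> ['b', 'c', 'd', 'a', 'e']
'a': index 3 in ['b', 'c', 'd', 'a', 'e'] -> ['a', 'b', 'c', 'd', 'e']
'd': index 3 in ['a', 'b', 'c', 'd', 'e'] -> ['d', 'a', 'b', 'c', 'e']


Output: [4, 1, 4, 4, 4, 3, 3]


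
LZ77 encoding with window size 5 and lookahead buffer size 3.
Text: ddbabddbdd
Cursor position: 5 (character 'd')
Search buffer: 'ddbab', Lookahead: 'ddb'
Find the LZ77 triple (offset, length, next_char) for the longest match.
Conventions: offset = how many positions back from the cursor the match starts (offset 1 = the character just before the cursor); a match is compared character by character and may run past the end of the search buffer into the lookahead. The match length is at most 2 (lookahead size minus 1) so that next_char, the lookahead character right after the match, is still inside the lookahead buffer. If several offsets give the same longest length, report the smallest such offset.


Try each offset into the search buffer:
  offset=1 (pos 4, char 'b'): match length 0
  offset=2 (pos 3, char 'a'): match length 0
  offset=3 (pos 2, char 'b'): match length 0
  offset=4 (pos 1, char 'd'): match length 1
  offset=5 (pos 0, char 'd'): match length 2
Longest match has length 2 at offset 5.
next_char = character at position 5 + 2 = 7 -> 'b'

Best match: offset=5, length=2 (matching 'dd' starting at position 0)
LZ77 triple: (5, 2, 'b')
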